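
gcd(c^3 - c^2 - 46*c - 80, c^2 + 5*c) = c + 5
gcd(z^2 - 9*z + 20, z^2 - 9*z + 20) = z^2 - 9*z + 20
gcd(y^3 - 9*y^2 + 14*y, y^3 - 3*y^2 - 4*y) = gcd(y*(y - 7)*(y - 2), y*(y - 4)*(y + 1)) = y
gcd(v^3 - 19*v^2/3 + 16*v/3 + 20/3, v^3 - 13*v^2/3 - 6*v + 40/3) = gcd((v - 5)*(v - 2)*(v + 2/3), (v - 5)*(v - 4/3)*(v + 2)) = v - 5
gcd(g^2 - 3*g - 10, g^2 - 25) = g - 5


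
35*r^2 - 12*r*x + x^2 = (-7*r + x)*(-5*r + x)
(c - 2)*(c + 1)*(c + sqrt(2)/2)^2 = c^4 - c^3 + sqrt(2)*c^3 - 3*c^2/2 - sqrt(2)*c^2 - 2*sqrt(2)*c - c/2 - 1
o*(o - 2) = o^2 - 2*o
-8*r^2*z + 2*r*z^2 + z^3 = z*(-2*r + z)*(4*r + z)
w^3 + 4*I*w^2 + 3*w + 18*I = (w - 2*I)*(w + 3*I)^2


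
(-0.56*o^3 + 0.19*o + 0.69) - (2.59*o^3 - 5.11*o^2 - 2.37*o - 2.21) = -3.15*o^3 + 5.11*o^2 + 2.56*o + 2.9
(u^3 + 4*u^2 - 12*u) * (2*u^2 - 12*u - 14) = 2*u^5 - 4*u^4 - 86*u^3 + 88*u^2 + 168*u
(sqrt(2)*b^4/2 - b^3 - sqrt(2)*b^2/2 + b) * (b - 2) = sqrt(2)*b^5/2 - sqrt(2)*b^4 - b^4 - sqrt(2)*b^3/2 + 2*b^3 + b^2 + sqrt(2)*b^2 - 2*b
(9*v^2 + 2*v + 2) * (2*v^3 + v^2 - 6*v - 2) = 18*v^5 + 13*v^4 - 48*v^3 - 28*v^2 - 16*v - 4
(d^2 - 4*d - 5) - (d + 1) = d^2 - 5*d - 6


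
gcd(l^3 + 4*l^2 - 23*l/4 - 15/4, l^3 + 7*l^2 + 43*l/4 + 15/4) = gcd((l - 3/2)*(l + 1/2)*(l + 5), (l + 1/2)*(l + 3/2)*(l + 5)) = l^2 + 11*l/2 + 5/2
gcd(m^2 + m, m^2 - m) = m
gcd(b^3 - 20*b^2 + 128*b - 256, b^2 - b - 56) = b - 8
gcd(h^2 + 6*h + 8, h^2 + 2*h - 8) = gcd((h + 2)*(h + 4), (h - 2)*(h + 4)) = h + 4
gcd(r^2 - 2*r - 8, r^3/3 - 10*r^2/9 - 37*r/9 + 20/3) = 1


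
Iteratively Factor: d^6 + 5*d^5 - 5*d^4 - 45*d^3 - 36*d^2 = (d + 4)*(d^5 + d^4 - 9*d^3 - 9*d^2) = d*(d + 4)*(d^4 + d^3 - 9*d^2 - 9*d) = d^2*(d + 4)*(d^3 + d^2 - 9*d - 9) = d^2*(d + 1)*(d + 4)*(d^2 - 9) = d^2*(d + 1)*(d + 3)*(d + 4)*(d - 3)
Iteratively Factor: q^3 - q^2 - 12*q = (q - 4)*(q^2 + 3*q) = (q - 4)*(q + 3)*(q)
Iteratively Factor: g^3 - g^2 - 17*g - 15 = (g - 5)*(g^2 + 4*g + 3) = (g - 5)*(g + 3)*(g + 1)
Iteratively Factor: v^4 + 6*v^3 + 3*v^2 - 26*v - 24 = (v + 3)*(v^3 + 3*v^2 - 6*v - 8) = (v - 2)*(v + 3)*(v^2 + 5*v + 4) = (v - 2)*(v + 1)*(v + 3)*(v + 4)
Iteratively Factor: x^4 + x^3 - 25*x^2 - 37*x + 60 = (x - 1)*(x^3 + 2*x^2 - 23*x - 60) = (x - 1)*(x + 3)*(x^2 - x - 20) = (x - 1)*(x + 3)*(x + 4)*(x - 5)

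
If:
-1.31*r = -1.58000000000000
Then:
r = 1.21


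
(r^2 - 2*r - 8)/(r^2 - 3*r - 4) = (r + 2)/(r + 1)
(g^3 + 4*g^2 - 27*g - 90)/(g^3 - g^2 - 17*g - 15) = (g + 6)/(g + 1)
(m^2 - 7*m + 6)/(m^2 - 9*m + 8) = (m - 6)/(m - 8)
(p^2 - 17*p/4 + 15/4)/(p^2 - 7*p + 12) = (p - 5/4)/(p - 4)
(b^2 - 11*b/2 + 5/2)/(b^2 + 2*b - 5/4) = 2*(b - 5)/(2*b + 5)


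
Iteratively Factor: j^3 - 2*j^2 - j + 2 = (j + 1)*(j^2 - 3*j + 2) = (j - 2)*(j + 1)*(j - 1)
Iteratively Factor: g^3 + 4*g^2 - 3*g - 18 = (g + 3)*(g^2 + g - 6) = (g + 3)^2*(g - 2)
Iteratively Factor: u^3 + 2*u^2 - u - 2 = (u + 2)*(u^2 - 1) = (u + 1)*(u + 2)*(u - 1)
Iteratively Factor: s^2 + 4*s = (s)*(s + 4)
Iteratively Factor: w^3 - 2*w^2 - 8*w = (w)*(w^2 - 2*w - 8) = w*(w + 2)*(w - 4)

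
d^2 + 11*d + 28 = (d + 4)*(d + 7)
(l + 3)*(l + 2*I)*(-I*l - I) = -I*l^3 + 2*l^2 - 4*I*l^2 + 8*l - 3*I*l + 6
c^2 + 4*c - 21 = (c - 3)*(c + 7)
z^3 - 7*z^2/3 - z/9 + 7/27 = (z - 7/3)*(z - 1/3)*(z + 1/3)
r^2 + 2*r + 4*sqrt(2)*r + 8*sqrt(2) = (r + 2)*(r + 4*sqrt(2))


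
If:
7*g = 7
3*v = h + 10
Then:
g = 1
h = 3*v - 10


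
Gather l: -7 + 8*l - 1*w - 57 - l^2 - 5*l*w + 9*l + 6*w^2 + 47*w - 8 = -l^2 + l*(17 - 5*w) + 6*w^2 + 46*w - 72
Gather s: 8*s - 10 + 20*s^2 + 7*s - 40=20*s^2 + 15*s - 50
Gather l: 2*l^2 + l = 2*l^2 + l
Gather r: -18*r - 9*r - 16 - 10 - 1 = -27*r - 27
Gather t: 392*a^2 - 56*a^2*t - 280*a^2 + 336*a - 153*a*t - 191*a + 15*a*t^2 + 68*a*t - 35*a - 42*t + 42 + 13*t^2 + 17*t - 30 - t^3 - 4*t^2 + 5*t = 112*a^2 + 110*a - t^3 + t^2*(15*a + 9) + t*(-56*a^2 - 85*a - 20) + 12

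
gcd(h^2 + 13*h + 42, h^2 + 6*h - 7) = h + 7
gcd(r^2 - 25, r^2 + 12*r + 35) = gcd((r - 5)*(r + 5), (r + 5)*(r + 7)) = r + 5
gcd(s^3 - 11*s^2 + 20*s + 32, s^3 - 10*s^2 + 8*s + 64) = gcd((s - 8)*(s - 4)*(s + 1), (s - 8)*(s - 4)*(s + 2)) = s^2 - 12*s + 32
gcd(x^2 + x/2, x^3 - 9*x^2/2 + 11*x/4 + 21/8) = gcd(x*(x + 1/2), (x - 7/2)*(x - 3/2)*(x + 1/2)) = x + 1/2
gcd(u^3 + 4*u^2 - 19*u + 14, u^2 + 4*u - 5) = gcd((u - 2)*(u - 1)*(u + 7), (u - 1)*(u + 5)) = u - 1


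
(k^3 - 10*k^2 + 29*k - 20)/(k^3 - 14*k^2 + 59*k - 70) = (k^2 - 5*k + 4)/(k^2 - 9*k + 14)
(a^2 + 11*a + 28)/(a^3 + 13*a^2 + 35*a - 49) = (a + 4)/(a^2 + 6*a - 7)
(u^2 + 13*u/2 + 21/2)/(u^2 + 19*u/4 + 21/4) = 2*(2*u + 7)/(4*u + 7)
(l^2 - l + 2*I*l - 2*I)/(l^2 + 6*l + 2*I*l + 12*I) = (l - 1)/(l + 6)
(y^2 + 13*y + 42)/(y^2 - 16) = (y^2 + 13*y + 42)/(y^2 - 16)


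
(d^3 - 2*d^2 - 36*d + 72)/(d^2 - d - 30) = (d^2 + 4*d - 12)/(d + 5)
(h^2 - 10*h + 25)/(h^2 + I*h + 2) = (h^2 - 10*h + 25)/(h^2 + I*h + 2)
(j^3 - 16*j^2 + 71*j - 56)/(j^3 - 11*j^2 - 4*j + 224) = (j - 1)/(j + 4)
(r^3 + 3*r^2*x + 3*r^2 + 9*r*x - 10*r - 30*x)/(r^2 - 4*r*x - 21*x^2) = (-r^2 - 3*r + 10)/(-r + 7*x)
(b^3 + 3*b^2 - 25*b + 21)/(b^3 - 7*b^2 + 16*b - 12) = (b^2 + 6*b - 7)/(b^2 - 4*b + 4)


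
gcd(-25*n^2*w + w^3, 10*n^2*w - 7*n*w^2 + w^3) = -5*n*w + w^2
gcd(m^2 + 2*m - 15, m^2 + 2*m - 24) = 1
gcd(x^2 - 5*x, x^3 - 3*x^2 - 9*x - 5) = x - 5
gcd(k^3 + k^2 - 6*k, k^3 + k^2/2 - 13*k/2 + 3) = k^2 + k - 6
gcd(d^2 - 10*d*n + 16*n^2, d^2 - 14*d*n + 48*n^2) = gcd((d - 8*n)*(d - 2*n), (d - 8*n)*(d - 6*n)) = d - 8*n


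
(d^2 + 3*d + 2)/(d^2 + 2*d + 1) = (d + 2)/(d + 1)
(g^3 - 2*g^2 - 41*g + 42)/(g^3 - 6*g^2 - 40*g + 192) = (g^2 - 8*g + 7)/(g^2 - 12*g + 32)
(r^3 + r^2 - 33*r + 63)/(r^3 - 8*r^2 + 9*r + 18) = (r^2 + 4*r - 21)/(r^2 - 5*r - 6)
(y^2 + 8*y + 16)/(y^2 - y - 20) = (y + 4)/(y - 5)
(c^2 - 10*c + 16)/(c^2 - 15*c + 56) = (c - 2)/(c - 7)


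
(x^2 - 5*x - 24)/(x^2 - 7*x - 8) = (x + 3)/(x + 1)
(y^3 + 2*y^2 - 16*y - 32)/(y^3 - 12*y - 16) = (y + 4)/(y + 2)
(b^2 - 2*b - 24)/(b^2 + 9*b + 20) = (b - 6)/(b + 5)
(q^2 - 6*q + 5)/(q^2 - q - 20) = (q - 1)/(q + 4)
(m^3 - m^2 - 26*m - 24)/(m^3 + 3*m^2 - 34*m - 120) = (m + 1)/(m + 5)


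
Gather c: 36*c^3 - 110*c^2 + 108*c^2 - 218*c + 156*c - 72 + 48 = 36*c^3 - 2*c^2 - 62*c - 24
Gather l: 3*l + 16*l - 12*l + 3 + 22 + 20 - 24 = 7*l + 21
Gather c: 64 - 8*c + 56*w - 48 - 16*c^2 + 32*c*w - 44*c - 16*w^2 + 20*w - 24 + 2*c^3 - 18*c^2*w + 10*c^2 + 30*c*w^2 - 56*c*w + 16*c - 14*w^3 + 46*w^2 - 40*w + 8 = 2*c^3 + c^2*(-18*w - 6) + c*(30*w^2 - 24*w - 36) - 14*w^3 + 30*w^2 + 36*w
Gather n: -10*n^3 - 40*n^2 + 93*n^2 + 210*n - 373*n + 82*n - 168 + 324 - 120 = -10*n^3 + 53*n^2 - 81*n + 36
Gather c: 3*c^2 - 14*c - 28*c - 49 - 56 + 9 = 3*c^2 - 42*c - 96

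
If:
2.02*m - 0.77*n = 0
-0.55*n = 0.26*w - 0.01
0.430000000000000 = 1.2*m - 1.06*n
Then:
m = -0.27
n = -0.71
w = 1.55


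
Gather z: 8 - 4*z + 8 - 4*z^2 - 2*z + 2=-4*z^2 - 6*z + 18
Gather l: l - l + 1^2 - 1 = 0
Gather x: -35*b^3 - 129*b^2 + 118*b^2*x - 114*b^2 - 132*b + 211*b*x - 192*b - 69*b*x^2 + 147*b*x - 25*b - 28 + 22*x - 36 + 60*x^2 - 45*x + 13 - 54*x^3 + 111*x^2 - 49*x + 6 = -35*b^3 - 243*b^2 - 349*b - 54*x^3 + x^2*(171 - 69*b) + x*(118*b^2 + 358*b - 72) - 45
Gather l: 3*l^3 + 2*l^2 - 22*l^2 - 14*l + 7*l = 3*l^3 - 20*l^2 - 7*l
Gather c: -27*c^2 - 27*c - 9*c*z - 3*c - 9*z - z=-27*c^2 + c*(-9*z - 30) - 10*z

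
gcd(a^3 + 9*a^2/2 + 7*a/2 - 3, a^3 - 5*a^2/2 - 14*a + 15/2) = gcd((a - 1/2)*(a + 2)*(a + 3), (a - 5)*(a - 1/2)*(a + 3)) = a^2 + 5*a/2 - 3/2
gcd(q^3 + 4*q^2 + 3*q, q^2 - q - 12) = q + 3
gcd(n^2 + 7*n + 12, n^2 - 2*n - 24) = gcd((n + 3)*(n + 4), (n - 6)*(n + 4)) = n + 4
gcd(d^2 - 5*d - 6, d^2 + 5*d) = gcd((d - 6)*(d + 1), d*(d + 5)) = 1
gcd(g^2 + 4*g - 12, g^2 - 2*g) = g - 2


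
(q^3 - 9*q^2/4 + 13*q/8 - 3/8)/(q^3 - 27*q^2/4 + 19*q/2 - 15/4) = (q - 1/2)/(q - 5)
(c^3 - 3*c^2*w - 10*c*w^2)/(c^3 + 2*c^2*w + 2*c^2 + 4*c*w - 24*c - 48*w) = c*(c - 5*w)/(c^2 + 2*c - 24)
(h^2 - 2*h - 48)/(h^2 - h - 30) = (-h^2 + 2*h + 48)/(-h^2 + h + 30)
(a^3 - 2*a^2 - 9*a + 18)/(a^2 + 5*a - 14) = (a^2 - 9)/(a + 7)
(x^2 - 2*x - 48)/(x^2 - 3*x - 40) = (x + 6)/(x + 5)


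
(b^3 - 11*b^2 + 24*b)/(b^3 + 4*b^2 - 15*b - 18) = b*(b - 8)/(b^2 + 7*b + 6)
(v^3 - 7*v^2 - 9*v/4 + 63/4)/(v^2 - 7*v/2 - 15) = (-4*v^3 + 28*v^2 + 9*v - 63)/(2*(-2*v^2 + 7*v + 30))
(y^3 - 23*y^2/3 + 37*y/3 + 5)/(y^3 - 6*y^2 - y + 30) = (y + 1/3)/(y + 2)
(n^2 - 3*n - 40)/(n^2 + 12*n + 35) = (n - 8)/(n + 7)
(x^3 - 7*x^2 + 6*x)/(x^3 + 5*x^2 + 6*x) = (x^2 - 7*x + 6)/(x^2 + 5*x + 6)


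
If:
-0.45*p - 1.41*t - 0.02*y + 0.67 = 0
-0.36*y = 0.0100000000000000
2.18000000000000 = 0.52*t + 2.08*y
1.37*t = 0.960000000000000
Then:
No Solution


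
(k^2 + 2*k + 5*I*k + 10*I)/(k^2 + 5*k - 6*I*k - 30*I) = (k^2 + k*(2 + 5*I) + 10*I)/(k^2 + k*(5 - 6*I) - 30*I)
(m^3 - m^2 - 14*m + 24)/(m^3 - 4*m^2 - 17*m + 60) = (m - 2)/(m - 5)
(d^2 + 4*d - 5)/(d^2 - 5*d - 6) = (-d^2 - 4*d + 5)/(-d^2 + 5*d + 6)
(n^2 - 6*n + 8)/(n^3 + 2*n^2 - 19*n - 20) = (n - 2)/(n^2 + 6*n + 5)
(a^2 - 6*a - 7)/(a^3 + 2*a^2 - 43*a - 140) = (a + 1)/(a^2 + 9*a + 20)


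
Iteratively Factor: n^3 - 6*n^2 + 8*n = (n)*(n^2 - 6*n + 8) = n*(n - 4)*(n - 2)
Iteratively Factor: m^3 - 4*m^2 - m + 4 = (m - 4)*(m^2 - 1) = (m - 4)*(m + 1)*(m - 1)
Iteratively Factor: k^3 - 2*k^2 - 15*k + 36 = (k + 4)*(k^2 - 6*k + 9) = (k - 3)*(k + 4)*(k - 3)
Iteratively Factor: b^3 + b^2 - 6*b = (b - 2)*(b^2 + 3*b) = b*(b - 2)*(b + 3)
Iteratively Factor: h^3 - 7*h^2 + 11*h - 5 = (h - 1)*(h^2 - 6*h + 5) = (h - 5)*(h - 1)*(h - 1)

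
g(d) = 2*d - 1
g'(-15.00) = 2.00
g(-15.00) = -31.00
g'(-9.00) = 2.00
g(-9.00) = -19.00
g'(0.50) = 2.00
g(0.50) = 0.00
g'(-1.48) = 2.00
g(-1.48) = -3.96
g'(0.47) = 2.00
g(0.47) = -0.06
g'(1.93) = 2.00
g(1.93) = 2.86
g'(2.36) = 2.00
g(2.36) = 3.72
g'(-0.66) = 2.00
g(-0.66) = -2.32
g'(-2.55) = 2.00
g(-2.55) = -6.10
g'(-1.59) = 2.00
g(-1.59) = -4.18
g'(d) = 2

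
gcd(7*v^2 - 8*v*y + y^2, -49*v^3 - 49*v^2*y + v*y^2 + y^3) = -7*v + y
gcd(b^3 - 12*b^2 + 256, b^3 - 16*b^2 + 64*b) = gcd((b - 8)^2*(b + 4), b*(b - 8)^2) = b^2 - 16*b + 64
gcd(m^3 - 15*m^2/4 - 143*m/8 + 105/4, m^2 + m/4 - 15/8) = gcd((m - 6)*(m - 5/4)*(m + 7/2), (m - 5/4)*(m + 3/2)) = m - 5/4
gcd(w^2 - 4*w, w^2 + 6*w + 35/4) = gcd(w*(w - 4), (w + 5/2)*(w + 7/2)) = 1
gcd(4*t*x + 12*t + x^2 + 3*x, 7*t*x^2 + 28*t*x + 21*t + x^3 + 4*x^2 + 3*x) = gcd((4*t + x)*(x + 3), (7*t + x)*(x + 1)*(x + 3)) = x + 3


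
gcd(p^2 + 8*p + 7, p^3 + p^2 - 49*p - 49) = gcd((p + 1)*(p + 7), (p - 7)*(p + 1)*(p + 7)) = p^2 + 8*p + 7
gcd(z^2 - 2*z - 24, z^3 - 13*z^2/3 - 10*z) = z - 6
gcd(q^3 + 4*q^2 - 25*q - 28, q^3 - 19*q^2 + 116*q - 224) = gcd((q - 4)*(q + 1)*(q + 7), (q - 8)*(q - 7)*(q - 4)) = q - 4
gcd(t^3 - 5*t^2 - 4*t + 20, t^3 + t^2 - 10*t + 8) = t - 2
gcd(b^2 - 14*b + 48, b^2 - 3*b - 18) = b - 6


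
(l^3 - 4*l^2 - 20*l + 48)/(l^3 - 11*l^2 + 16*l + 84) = (l^2 + 2*l - 8)/(l^2 - 5*l - 14)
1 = 1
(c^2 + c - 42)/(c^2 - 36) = (c + 7)/(c + 6)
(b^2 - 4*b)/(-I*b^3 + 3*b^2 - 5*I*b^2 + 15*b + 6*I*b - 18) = I*b*(b - 4)/(b^3 + b^2*(5 + 3*I) + 3*b*(-2 + 5*I) - 18*I)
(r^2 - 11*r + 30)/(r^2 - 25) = (r - 6)/(r + 5)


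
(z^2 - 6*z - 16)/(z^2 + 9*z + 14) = (z - 8)/(z + 7)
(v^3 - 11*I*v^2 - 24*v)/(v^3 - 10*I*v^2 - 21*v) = (v - 8*I)/(v - 7*I)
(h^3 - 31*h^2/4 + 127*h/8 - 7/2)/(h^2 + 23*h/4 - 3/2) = (h^2 - 15*h/2 + 14)/(h + 6)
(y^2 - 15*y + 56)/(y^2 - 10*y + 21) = (y - 8)/(y - 3)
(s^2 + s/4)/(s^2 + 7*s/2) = (4*s + 1)/(2*(2*s + 7))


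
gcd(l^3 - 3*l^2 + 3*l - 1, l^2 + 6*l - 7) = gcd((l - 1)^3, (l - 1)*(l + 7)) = l - 1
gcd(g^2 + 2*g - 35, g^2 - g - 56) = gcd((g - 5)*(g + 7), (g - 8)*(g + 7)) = g + 7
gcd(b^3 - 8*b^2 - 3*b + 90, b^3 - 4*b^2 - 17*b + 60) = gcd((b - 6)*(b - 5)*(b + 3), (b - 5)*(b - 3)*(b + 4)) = b - 5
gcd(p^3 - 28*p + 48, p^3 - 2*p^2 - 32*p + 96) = p^2 + 2*p - 24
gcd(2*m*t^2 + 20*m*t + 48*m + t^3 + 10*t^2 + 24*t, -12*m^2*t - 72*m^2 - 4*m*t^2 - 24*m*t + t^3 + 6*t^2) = 2*m*t + 12*m + t^2 + 6*t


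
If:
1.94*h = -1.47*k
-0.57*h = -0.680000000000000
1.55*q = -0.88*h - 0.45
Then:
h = 1.19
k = -1.57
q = -0.97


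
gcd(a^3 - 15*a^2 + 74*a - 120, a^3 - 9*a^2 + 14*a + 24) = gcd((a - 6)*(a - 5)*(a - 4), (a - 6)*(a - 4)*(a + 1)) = a^2 - 10*a + 24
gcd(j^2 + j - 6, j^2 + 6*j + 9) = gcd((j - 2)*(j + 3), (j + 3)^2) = j + 3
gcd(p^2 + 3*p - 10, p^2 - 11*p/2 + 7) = p - 2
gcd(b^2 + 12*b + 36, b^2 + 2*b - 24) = b + 6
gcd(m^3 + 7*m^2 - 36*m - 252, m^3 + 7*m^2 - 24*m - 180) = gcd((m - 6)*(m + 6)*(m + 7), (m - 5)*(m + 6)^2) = m + 6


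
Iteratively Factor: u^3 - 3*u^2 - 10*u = (u + 2)*(u^2 - 5*u) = u*(u + 2)*(u - 5)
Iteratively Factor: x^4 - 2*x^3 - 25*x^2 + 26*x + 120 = (x - 3)*(x^3 + x^2 - 22*x - 40) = (x - 3)*(x + 2)*(x^2 - x - 20) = (x - 3)*(x + 2)*(x + 4)*(x - 5)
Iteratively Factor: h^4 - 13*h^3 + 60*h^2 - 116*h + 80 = (h - 2)*(h^3 - 11*h^2 + 38*h - 40) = (h - 5)*(h - 2)*(h^2 - 6*h + 8) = (h - 5)*(h - 4)*(h - 2)*(h - 2)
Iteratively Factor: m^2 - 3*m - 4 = (m + 1)*(m - 4)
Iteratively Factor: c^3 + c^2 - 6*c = (c)*(c^2 + c - 6) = c*(c + 3)*(c - 2)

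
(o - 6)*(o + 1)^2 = o^3 - 4*o^2 - 11*o - 6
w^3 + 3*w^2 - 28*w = w*(w - 4)*(w + 7)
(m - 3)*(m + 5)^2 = m^3 + 7*m^2 - 5*m - 75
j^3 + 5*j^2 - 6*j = j*(j - 1)*(j + 6)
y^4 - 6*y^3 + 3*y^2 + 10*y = y*(y - 5)*(y - 2)*(y + 1)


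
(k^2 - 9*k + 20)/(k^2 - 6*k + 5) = (k - 4)/(k - 1)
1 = 1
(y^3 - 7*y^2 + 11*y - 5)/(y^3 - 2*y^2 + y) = (y - 5)/y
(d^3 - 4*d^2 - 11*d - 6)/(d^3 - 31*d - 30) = (d + 1)/(d + 5)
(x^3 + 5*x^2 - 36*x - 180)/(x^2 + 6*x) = x - 1 - 30/x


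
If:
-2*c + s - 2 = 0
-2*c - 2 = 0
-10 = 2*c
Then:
No Solution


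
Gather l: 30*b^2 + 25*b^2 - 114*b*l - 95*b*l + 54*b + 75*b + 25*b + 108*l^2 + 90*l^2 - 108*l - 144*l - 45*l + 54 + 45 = 55*b^2 + 154*b + 198*l^2 + l*(-209*b - 297) + 99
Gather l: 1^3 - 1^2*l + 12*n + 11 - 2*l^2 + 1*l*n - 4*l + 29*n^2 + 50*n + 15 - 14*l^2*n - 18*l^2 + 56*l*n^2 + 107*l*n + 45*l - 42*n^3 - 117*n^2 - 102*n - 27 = l^2*(-14*n - 20) + l*(56*n^2 + 108*n + 40) - 42*n^3 - 88*n^2 - 40*n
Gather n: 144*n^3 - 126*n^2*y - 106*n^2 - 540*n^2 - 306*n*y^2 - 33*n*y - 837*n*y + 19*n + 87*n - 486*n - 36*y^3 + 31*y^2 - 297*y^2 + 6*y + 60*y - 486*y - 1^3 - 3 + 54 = 144*n^3 + n^2*(-126*y - 646) + n*(-306*y^2 - 870*y - 380) - 36*y^3 - 266*y^2 - 420*y + 50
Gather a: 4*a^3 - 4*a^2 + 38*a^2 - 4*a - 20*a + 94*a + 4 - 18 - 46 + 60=4*a^3 + 34*a^2 + 70*a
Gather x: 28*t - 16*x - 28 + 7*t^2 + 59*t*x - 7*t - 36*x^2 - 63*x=7*t^2 + 21*t - 36*x^2 + x*(59*t - 79) - 28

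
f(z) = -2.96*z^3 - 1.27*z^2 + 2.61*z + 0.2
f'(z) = -8.88*z^2 - 2.54*z + 2.61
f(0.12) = 0.49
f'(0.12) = 2.18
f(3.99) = -197.63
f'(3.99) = -148.90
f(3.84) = -176.11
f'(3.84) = -138.08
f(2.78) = -65.95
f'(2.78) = -73.08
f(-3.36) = 89.37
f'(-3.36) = -89.11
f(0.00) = 0.20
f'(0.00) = 2.61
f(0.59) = 0.69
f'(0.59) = -1.98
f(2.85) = -71.20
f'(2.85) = -76.76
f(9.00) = -2237.02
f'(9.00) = -739.53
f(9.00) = -2237.02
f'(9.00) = -739.53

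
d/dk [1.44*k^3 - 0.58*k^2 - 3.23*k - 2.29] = 4.32*k^2 - 1.16*k - 3.23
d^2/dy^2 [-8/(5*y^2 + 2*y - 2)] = 16*(25*y^2 + 10*y - 4*(5*y + 1)^2 - 10)/(5*y^2 + 2*y - 2)^3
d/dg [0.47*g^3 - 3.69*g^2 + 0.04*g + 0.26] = 1.41*g^2 - 7.38*g + 0.04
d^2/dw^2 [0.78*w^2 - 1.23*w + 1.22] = 1.56000000000000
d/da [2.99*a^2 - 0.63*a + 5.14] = 5.98*a - 0.63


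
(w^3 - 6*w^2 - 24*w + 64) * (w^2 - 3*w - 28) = w^5 - 9*w^4 - 34*w^3 + 304*w^2 + 480*w - 1792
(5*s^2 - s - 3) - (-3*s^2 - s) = 8*s^2 - 3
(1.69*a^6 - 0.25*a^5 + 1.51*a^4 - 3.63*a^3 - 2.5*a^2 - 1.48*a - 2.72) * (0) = 0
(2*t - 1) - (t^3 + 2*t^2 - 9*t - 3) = -t^3 - 2*t^2 + 11*t + 2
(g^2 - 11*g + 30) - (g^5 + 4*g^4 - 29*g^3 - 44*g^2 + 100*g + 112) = -g^5 - 4*g^4 + 29*g^3 + 45*g^2 - 111*g - 82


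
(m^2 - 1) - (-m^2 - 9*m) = 2*m^2 + 9*m - 1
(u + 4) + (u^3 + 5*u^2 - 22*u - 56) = u^3 + 5*u^2 - 21*u - 52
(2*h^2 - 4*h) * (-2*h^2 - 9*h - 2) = -4*h^4 - 10*h^3 + 32*h^2 + 8*h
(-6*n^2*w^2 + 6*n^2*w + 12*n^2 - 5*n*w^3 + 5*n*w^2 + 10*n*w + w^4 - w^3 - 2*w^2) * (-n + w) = 6*n^3*w^2 - 6*n^3*w - 12*n^3 - n^2*w^3 + n^2*w^2 + 2*n^2*w - 6*n*w^4 + 6*n*w^3 + 12*n*w^2 + w^5 - w^4 - 2*w^3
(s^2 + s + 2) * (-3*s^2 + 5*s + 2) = -3*s^4 + 2*s^3 + s^2 + 12*s + 4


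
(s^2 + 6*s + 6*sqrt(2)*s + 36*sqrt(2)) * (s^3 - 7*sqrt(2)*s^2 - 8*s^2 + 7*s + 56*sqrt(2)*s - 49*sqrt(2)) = s^5 - 2*s^4 - sqrt(2)*s^4 - 125*s^3 + 2*sqrt(2)*s^3 + 41*sqrt(2)*s^2 + 210*s^2 - 42*sqrt(2)*s + 3444*s - 3528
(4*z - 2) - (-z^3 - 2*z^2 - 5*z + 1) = z^3 + 2*z^2 + 9*z - 3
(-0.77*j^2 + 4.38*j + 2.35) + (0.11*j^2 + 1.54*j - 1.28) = -0.66*j^2 + 5.92*j + 1.07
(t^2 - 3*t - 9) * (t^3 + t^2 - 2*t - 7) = t^5 - 2*t^4 - 14*t^3 - 10*t^2 + 39*t + 63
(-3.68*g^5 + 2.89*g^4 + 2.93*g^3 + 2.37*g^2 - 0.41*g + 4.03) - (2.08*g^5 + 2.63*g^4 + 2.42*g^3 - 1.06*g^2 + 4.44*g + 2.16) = -5.76*g^5 + 0.26*g^4 + 0.51*g^3 + 3.43*g^2 - 4.85*g + 1.87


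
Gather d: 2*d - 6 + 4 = 2*d - 2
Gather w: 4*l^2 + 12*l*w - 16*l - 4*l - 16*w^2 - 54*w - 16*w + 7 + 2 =4*l^2 - 20*l - 16*w^2 + w*(12*l - 70) + 9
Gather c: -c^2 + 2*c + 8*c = -c^2 + 10*c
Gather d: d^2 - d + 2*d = d^2 + d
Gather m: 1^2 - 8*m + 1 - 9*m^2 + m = -9*m^2 - 7*m + 2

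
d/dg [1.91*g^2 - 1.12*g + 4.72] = 3.82*g - 1.12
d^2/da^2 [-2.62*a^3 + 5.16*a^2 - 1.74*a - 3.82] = 10.32 - 15.72*a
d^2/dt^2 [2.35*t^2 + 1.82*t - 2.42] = 4.70000000000000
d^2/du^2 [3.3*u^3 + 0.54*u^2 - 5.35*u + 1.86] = 19.8*u + 1.08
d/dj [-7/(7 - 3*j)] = -21/(3*j - 7)^2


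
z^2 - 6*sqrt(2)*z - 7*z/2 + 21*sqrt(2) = (z - 7/2)*(z - 6*sqrt(2))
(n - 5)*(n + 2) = n^2 - 3*n - 10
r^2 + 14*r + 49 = (r + 7)^2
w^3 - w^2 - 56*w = w*(w - 8)*(w + 7)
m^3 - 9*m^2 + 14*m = m*(m - 7)*(m - 2)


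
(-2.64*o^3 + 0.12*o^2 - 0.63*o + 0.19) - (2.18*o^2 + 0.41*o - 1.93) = -2.64*o^3 - 2.06*o^2 - 1.04*o + 2.12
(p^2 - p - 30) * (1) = p^2 - p - 30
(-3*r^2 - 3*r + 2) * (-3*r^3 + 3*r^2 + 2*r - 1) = 9*r^5 - 21*r^3 + 3*r^2 + 7*r - 2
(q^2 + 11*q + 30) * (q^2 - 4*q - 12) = q^4 + 7*q^3 - 26*q^2 - 252*q - 360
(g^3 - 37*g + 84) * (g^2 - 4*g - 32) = g^5 - 4*g^4 - 69*g^3 + 232*g^2 + 848*g - 2688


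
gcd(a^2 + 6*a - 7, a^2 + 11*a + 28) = a + 7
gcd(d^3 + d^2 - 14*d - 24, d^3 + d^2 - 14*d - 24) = d^3 + d^2 - 14*d - 24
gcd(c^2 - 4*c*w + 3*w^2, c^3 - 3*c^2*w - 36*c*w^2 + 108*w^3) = -c + 3*w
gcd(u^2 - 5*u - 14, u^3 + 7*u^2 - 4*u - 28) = u + 2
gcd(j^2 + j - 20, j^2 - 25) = j + 5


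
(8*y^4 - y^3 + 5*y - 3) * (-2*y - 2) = -16*y^5 - 14*y^4 + 2*y^3 - 10*y^2 - 4*y + 6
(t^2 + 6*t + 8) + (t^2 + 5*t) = 2*t^2 + 11*t + 8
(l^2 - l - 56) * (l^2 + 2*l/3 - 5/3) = l^4 - l^3/3 - 175*l^2/3 - 107*l/3 + 280/3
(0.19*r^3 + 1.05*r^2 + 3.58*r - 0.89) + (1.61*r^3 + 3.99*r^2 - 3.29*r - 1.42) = 1.8*r^3 + 5.04*r^2 + 0.29*r - 2.31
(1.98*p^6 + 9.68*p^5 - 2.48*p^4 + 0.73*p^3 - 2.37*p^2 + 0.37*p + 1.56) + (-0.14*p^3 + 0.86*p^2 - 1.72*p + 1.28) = 1.98*p^6 + 9.68*p^5 - 2.48*p^4 + 0.59*p^3 - 1.51*p^2 - 1.35*p + 2.84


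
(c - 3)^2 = c^2 - 6*c + 9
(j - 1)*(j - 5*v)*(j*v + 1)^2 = j^4*v^2 - 5*j^3*v^3 - j^3*v^2 + 2*j^3*v + 5*j^2*v^3 - 10*j^2*v^2 - 2*j^2*v + j^2 + 10*j*v^2 - 5*j*v - j + 5*v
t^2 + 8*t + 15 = (t + 3)*(t + 5)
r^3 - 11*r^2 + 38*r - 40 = (r - 5)*(r - 4)*(r - 2)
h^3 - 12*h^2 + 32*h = h*(h - 8)*(h - 4)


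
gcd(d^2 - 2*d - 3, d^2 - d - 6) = d - 3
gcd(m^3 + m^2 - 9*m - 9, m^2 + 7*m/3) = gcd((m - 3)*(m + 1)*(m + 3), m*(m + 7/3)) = 1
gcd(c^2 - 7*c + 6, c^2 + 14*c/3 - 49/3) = 1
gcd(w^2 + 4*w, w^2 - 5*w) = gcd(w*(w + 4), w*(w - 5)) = w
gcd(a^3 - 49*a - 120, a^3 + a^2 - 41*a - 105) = a^2 + 8*a + 15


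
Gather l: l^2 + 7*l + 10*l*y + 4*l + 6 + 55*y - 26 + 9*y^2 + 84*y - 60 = l^2 + l*(10*y + 11) + 9*y^2 + 139*y - 80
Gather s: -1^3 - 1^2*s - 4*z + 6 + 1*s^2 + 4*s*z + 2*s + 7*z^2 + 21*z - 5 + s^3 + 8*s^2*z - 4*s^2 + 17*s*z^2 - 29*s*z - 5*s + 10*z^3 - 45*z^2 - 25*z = s^3 + s^2*(8*z - 3) + s*(17*z^2 - 25*z - 4) + 10*z^3 - 38*z^2 - 8*z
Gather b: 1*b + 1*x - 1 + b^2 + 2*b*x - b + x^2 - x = b^2 + 2*b*x + x^2 - 1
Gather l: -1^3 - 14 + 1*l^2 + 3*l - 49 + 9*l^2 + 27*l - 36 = 10*l^2 + 30*l - 100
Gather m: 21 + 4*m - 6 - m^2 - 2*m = -m^2 + 2*m + 15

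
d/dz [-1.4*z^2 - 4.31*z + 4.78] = -2.8*z - 4.31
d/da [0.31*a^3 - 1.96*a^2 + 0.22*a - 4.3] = 0.93*a^2 - 3.92*a + 0.22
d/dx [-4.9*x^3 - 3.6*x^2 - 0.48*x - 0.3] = -14.7*x^2 - 7.2*x - 0.48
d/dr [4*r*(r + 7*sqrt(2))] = 8*r + 28*sqrt(2)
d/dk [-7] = 0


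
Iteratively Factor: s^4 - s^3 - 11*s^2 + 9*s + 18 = (s - 3)*(s^3 + 2*s^2 - 5*s - 6) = (s - 3)*(s - 2)*(s^2 + 4*s + 3) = (s - 3)*(s - 2)*(s + 1)*(s + 3)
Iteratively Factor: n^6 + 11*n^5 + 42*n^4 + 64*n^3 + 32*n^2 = (n + 1)*(n^5 + 10*n^4 + 32*n^3 + 32*n^2) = n*(n + 1)*(n^4 + 10*n^3 + 32*n^2 + 32*n) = n*(n + 1)*(n + 4)*(n^3 + 6*n^2 + 8*n) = n*(n + 1)*(n + 4)^2*(n^2 + 2*n) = n*(n + 1)*(n + 2)*(n + 4)^2*(n)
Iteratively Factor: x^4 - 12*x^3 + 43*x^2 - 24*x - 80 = (x - 4)*(x^3 - 8*x^2 + 11*x + 20) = (x - 4)*(x + 1)*(x^2 - 9*x + 20) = (x - 4)^2*(x + 1)*(x - 5)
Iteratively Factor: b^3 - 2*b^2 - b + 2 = (b + 1)*(b^2 - 3*b + 2) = (b - 1)*(b + 1)*(b - 2)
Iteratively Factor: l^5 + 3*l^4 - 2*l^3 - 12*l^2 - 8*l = (l + 2)*(l^4 + l^3 - 4*l^2 - 4*l) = (l + 1)*(l + 2)*(l^3 - 4*l) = (l + 1)*(l + 2)^2*(l^2 - 2*l) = (l - 2)*(l + 1)*(l + 2)^2*(l)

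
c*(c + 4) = c^2 + 4*c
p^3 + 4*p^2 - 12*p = p*(p - 2)*(p + 6)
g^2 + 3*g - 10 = (g - 2)*(g + 5)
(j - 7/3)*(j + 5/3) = j^2 - 2*j/3 - 35/9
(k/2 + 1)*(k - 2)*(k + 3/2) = k^3/2 + 3*k^2/4 - 2*k - 3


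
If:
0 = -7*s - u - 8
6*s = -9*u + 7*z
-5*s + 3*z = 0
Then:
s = -108/103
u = -68/103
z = -180/103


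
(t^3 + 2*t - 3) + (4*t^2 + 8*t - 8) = t^3 + 4*t^2 + 10*t - 11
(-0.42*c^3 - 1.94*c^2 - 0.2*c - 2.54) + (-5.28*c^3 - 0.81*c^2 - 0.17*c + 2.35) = -5.7*c^3 - 2.75*c^2 - 0.37*c - 0.19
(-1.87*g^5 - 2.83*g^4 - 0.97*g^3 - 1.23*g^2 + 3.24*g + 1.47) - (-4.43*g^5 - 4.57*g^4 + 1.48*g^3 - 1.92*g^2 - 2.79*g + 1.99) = 2.56*g^5 + 1.74*g^4 - 2.45*g^3 + 0.69*g^2 + 6.03*g - 0.52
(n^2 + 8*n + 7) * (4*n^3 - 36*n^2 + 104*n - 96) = 4*n^5 - 4*n^4 - 156*n^3 + 484*n^2 - 40*n - 672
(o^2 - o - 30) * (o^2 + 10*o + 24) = o^4 + 9*o^3 - 16*o^2 - 324*o - 720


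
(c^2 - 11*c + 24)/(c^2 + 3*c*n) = (c^2 - 11*c + 24)/(c*(c + 3*n))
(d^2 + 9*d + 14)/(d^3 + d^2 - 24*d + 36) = (d^2 + 9*d + 14)/(d^3 + d^2 - 24*d + 36)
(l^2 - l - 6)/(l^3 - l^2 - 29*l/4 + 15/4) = 4*(l + 2)/(4*l^2 + 8*l - 5)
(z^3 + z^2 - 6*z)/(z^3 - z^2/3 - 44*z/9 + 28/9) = 9*z*(z + 3)/(9*z^2 + 15*z - 14)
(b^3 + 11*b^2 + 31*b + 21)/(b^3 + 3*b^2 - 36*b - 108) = (b^2 + 8*b + 7)/(b^2 - 36)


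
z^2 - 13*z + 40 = (z - 8)*(z - 5)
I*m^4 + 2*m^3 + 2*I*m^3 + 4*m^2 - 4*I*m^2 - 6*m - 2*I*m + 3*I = (m + 3)*(m - I)^2*(I*m - I)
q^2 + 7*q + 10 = (q + 2)*(q + 5)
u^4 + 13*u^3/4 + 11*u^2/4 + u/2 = u*(u + 1/4)*(u + 1)*(u + 2)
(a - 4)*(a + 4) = a^2 - 16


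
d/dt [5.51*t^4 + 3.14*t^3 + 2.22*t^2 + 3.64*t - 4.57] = 22.04*t^3 + 9.42*t^2 + 4.44*t + 3.64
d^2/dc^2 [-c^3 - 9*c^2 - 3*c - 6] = -6*c - 18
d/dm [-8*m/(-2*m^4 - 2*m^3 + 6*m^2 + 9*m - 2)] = 16*(-3*m^4 - 2*m^3 + 3*m^2 + 1)/(4*m^8 + 8*m^7 - 20*m^6 - 60*m^5 + 8*m^4 + 116*m^3 + 57*m^2 - 36*m + 4)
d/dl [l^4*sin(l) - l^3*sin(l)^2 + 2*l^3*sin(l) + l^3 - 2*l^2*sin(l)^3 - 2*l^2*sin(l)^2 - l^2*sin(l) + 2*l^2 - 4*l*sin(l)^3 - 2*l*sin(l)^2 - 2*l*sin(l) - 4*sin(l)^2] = l^4*cos(l) + 4*l^3*sin(l) - l^3*sin(2*l) + 2*l^3*cos(l) + 6*l^2*sin(l) - 2*l^2*sin(2*l) - 5*l^2*cos(l)/2 + 3*l^2*cos(2*l)/2 + 3*l^2*cos(3*l)/2 + 3*l^2/2 - 3*l*sin(l) + l*sin(3*l) - 2*sqrt(2)*l*sin(l + pi/4) - 3*l*cos(l) + 3*l*cos(3*l) + 2*sqrt(2)*l*cos(2*l + pi/4) + 2*l - 5*sin(l) - 4*sin(2*l) + sin(3*l) + cos(2*l) - 1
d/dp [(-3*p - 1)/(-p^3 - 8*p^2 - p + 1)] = (3*p^3 + 24*p^2 + 3*p - (3*p + 1)*(3*p^2 + 16*p + 1) - 3)/(p^3 + 8*p^2 + p - 1)^2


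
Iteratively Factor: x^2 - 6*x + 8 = (x - 2)*(x - 4)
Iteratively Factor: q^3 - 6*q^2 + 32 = (q - 4)*(q^2 - 2*q - 8) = (q - 4)*(q + 2)*(q - 4)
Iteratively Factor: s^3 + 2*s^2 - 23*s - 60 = (s + 3)*(s^2 - s - 20) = (s - 5)*(s + 3)*(s + 4)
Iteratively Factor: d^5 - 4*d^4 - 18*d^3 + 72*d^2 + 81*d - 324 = (d - 3)*(d^4 - d^3 - 21*d^2 + 9*d + 108) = (d - 3)*(d + 3)*(d^3 - 4*d^2 - 9*d + 36) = (d - 3)^2*(d + 3)*(d^2 - d - 12) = (d - 4)*(d - 3)^2*(d + 3)*(d + 3)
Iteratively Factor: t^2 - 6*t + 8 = (t - 4)*(t - 2)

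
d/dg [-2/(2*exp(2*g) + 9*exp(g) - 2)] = (8*exp(g) + 18)*exp(g)/(2*exp(2*g) + 9*exp(g) - 2)^2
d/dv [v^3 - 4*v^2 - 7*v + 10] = 3*v^2 - 8*v - 7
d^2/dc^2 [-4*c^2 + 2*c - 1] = -8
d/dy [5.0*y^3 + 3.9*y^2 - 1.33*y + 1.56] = 15.0*y^2 + 7.8*y - 1.33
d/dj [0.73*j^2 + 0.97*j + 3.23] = 1.46*j + 0.97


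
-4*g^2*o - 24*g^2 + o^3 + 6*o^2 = (-2*g + o)*(2*g + o)*(o + 6)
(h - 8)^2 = h^2 - 16*h + 64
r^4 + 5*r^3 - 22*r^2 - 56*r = r*(r - 4)*(r + 2)*(r + 7)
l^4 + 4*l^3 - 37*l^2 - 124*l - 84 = (l - 6)*(l + 1)*(l + 2)*(l + 7)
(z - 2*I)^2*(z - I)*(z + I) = z^4 - 4*I*z^3 - 3*z^2 - 4*I*z - 4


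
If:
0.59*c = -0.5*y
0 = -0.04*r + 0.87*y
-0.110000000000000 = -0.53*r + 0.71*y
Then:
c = -0.01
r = 0.22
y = 0.01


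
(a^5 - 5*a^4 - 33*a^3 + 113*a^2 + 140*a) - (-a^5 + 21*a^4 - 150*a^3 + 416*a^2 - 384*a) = 2*a^5 - 26*a^4 + 117*a^3 - 303*a^2 + 524*a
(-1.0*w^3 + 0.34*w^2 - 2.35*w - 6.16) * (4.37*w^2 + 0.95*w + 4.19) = -4.37*w^5 + 0.5358*w^4 - 14.1365*w^3 - 27.7271*w^2 - 15.6985*w - 25.8104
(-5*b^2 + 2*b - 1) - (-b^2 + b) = -4*b^2 + b - 1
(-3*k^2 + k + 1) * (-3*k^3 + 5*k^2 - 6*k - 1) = 9*k^5 - 18*k^4 + 20*k^3 + 2*k^2 - 7*k - 1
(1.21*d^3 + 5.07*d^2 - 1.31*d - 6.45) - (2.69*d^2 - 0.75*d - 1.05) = 1.21*d^3 + 2.38*d^2 - 0.56*d - 5.4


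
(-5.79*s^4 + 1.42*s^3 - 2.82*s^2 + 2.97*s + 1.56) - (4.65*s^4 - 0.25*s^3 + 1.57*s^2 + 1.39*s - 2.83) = -10.44*s^4 + 1.67*s^3 - 4.39*s^2 + 1.58*s + 4.39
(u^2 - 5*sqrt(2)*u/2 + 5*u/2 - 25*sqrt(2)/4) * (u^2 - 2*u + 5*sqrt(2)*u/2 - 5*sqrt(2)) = u^4 + u^3/2 - 35*u^2/2 - 25*u/4 + 125/2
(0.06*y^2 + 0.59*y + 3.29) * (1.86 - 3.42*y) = -0.2052*y^3 - 1.9062*y^2 - 10.1544*y + 6.1194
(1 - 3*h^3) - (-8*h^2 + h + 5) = -3*h^3 + 8*h^2 - h - 4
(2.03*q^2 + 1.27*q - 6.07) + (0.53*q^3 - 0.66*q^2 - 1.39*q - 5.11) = 0.53*q^3 + 1.37*q^2 - 0.12*q - 11.18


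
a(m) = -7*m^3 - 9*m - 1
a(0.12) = -2.09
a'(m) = -21*m^2 - 9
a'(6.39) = -866.47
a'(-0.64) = -17.60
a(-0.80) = 9.78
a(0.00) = -1.00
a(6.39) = -1884.93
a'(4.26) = -390.10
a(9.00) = -5185.00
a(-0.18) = 0.66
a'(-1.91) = -85.61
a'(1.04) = -31.71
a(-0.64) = 6.60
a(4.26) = -580.50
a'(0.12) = -9.30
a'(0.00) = -9.00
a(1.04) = -18.23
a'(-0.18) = -9.68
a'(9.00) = -1710.00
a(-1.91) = 64.97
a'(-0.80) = -22.44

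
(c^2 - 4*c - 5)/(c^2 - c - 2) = (c - 5)/(c - 2)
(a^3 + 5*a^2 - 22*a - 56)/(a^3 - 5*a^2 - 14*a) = (a^2 + 3*a - 28)/(a*(a - 7))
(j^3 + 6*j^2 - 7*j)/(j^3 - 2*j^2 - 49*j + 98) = j*(j - 1)/(j^2 - 9*j + 14)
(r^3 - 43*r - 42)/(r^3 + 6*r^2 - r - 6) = (r - 7)/(r - 1)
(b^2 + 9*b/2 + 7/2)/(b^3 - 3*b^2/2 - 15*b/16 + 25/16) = 8*(2*b + 7)/(16*b^2 - 40*b + 25)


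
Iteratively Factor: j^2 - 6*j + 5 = (j - 1)*(j - 5)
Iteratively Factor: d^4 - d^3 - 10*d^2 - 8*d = (d)*(d^3 - d^2 - 10*d - 8) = d*(d + 1)*(d^2 - 2*d - 8) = d*(d - 4)*(d + 1)*(d + 2)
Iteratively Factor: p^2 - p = (p)*(p - 1)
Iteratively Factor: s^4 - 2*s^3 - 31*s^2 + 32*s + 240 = (s + 4)*(s^3 - 6*s^2 - 7*s + 60) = (s - 5)*(s + 4)*(s^2 - s - 12) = (s - 5)*(s - 4)*(s + 4)*(s + 3)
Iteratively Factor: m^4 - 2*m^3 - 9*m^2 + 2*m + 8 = (m + 2)*(m^3 - 4*m^2 - m + 4) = (m + 1)*(m + 2)*(m^2 - 5*m + 4) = (m - 4)*(m + 1)*(m + 2)*(m - 1)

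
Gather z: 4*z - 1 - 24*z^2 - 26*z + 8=-24*z^2 - 22*z + 7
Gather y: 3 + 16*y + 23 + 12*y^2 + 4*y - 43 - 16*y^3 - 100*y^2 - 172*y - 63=-16*y^3 - 88*y^2 - 152*y - 80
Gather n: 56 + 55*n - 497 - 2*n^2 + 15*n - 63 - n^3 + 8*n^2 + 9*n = -n^3 + 6*n^2 + 79*n - 504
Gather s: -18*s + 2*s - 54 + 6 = -16*s - 48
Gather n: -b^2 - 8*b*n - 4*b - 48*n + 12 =-b^2 - 4*b + n*(-8*b - 48) + 12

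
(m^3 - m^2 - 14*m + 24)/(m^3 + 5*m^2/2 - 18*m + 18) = 2*(m^2 + m - 12)/(2*m^2 + 9*m - 18)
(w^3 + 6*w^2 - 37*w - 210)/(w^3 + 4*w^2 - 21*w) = (w^2 - w - 30)/(w*(w - 3))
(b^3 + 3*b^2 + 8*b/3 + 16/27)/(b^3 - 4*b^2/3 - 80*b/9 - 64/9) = (b + 1/3)/(b - 4)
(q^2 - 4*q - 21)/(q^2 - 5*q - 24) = (q - 7)/(q - 8)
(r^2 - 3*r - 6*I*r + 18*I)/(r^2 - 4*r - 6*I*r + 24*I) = (r - 3)/(r - 4)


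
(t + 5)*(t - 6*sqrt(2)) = t^2 - 6*sqrt(2)*t + 5*t - 30*sqrt(2)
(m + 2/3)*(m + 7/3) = m^2 + 3*m + 14/9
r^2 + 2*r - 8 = (r - 2)*(r + 4)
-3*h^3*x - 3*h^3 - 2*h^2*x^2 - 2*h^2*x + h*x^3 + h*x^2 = (-3*h + x)*(h + x)*(h*x + h)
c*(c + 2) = c^2 + 2*c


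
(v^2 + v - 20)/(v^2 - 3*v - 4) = (v + 5)/(v + 1)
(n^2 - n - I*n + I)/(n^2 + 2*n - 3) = (n - I)/(n + 3)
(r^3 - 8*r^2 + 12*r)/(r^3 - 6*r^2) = (r - 2)/r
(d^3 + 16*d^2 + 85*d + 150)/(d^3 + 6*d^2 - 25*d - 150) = (d + 5)/(d - 5)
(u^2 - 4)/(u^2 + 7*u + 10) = (u - 2)/(u + 5)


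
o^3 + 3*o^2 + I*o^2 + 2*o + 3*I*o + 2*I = (o + 1)*(o + 2)*(o + I)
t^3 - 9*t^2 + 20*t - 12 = (t - 6)*(t - 2)*(t - 1)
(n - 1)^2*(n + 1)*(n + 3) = n^4 + 2*n^3 - 4*n^2 - 2*n + 3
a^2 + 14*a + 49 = (a + 7)^2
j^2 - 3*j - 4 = (j - 4)*(j + 1)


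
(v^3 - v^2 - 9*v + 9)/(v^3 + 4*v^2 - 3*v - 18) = (v^2 - 4*v + 3)/(v^2 + v - 6)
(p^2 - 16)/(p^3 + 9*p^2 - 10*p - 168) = (p + 4)/(p^2 + 13*p + 42)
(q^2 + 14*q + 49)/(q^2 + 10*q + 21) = (q + 7)/(q + 3)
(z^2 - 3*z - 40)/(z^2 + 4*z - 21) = (z^2 - 3*z - 40)/(z^2 + 4*z - 21)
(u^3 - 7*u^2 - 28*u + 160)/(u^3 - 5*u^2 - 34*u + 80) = (u - 4)/(u - 2)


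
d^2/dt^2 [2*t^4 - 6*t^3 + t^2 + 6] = 24*t^2 - 36*t + 2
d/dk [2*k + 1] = 2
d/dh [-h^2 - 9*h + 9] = -2*h - 9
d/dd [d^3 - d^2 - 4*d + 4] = 3*d^2 - 2*d - 4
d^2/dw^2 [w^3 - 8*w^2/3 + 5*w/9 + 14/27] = 6*w - 16/3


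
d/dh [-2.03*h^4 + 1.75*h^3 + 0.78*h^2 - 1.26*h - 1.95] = -8.12*h^3 + 5.25*h^2 + 1.56*h - 1.26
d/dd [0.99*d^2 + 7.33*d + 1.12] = 1.98*d + 7.33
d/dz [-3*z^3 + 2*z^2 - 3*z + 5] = -9*z^2 + 4*z - 3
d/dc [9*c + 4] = 9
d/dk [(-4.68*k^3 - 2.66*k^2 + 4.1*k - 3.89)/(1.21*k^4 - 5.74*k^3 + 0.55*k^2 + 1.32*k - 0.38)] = (5.6628*k^6 + 6.4372*k^5 - 32.7254*k^4 + 53.5404*k^3 - 67.4168*k^2 + 6.3006*k + 3.5768)/(1.4641*k^8 - 13.8908*k^7 + 34.2786*k^6 - 3.1196*k^5 - 15.7707*k^4 + 5.8144*k^3 + 1.3244*k^2 - 1.0032*k + 0.1444)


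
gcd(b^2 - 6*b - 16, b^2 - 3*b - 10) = b + 2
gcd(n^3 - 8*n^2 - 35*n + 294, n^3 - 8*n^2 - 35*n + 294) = n^3 - 8*n^2 - 35*n + 294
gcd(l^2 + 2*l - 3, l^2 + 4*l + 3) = l + 3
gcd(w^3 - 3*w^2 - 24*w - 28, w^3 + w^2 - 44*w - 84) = w^2 - 5*w - 14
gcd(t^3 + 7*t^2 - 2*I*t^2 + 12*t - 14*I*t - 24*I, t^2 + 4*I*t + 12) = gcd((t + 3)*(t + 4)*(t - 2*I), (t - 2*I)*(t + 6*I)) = t - 2*I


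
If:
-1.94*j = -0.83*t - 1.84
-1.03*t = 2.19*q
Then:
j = 0.427835051546392*t + 0.948453608247423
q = -0.470319634703196*t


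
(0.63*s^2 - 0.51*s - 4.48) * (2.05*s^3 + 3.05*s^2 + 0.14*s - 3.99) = 1.2915*s^5 + 0.876*s^4 - 10.6513*s^3 - 16.2491*s^2 + 1.4077*s + 17.8752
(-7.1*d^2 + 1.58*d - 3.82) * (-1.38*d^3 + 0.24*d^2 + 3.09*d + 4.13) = 9.798*d^5 - 3.8844*d^4 - 16.2882*d^3 - 25.3576*d^2 - 5.2784*d - 15.7766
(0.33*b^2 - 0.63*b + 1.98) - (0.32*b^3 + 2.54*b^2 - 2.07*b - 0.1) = -0.32*b^3 - 2.21*b^2 + 1.44*b + 2.08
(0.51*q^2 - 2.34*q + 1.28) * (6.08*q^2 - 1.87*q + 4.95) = 3.1008*q^4 - 15.1809*q^3 + 14.6827*q^2 - 13.9766*q + 6.336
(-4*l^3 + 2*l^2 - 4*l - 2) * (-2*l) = 8*l^4 - 4*l^3 + 8*l^2 + 4*l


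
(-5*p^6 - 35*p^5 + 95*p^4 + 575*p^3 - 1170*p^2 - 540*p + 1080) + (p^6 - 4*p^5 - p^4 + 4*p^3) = -4*p^6 - 39*p^5 + 94*p^4 + 579*p^3 - 1170*p^2 - 540*p + 1080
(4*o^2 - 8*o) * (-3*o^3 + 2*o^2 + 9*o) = -12*o^5 + 32*o^4 + 20*o^3 - 72*o^2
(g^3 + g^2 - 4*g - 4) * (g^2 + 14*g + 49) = g^5 + 15*g^4 + 59*g^3 - 11*g^2 - 252*g - 196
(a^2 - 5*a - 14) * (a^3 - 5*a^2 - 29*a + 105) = a^5 - 10*a^4 - 18*a^3 + 320*a^2 - 119*a - 1470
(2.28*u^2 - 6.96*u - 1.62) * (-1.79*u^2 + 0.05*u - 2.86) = -4.0812*u^4 + 12.5724*u^3 - 3.969*u^2 + 19.8246*u + 4.6332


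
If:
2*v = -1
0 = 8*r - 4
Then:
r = 1/2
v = -1/2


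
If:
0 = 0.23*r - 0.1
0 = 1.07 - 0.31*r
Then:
No Solution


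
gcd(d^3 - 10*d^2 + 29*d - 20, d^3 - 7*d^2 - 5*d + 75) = d - 5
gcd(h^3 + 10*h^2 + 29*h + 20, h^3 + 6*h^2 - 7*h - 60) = h^2 + 9*h + 20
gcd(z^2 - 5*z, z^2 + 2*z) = z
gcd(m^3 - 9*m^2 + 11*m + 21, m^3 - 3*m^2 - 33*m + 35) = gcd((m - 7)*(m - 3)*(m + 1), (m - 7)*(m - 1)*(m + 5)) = m - 7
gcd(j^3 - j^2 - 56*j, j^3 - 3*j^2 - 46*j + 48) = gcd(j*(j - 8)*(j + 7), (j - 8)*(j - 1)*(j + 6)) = j - 8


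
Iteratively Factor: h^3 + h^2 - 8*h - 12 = (h - 3)*(h^2 + 4*h + 4) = (h - 3)*(h + 2)*(h + 2)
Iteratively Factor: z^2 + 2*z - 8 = (z - 2)*(z + 4)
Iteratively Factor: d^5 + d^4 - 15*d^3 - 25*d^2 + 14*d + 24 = (d - 1)*(d^4 + 2*d^3 - 13*d^2 - 38*d - 24) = (d - 1)*(d + 3)*(d^3 - d^2 - 10*d - 8) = (d - 1)*(d + 2)*(d + 3)*(d^2 - 3*d - 4) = (d - 4)*(d - 1)*(d + 2)*(d + 3)*(d + 1)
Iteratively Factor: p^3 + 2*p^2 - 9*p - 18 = (p - 3)*(p^2 + 5*p + 6) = (p - 3)*(p + 2)*(p + 3)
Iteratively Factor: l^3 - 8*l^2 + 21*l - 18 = (l - 2)*(l^2 - 6*l + 9) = (l - 3)*(l - 2)*(l - 3)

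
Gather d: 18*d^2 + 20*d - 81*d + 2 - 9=18*d^2 - 61*d - 7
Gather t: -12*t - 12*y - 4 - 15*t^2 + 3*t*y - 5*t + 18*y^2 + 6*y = -15*t^2 + t*(3*y - 17) + 18*y^2 - 6*y - 4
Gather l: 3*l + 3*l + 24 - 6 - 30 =6*l - 12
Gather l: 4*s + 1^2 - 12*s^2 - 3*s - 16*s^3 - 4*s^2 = -16*s^3 - 16*s^2 + s + 1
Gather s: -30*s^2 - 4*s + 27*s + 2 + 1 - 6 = -30*s^2 + 23*s - 3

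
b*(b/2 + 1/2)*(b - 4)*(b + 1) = b^4/2 - b^3 - 7*b^2/2 - 2*b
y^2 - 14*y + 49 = (y - 7)^2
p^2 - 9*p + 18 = (p - 6)*(p - 3)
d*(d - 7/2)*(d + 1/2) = d^3 - 3*d^2 - 7*d/4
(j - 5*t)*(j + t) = j^2 - 4*j*t - 5*t^2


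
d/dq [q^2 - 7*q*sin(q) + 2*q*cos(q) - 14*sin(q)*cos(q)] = -2*q*sin(q) - 7*q*cos(q) + 2*q - 7*sin(q) + 2*cos(q) - 14*cos(2*q)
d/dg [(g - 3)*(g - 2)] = 2*g - 5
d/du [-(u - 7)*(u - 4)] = 11 - 2*u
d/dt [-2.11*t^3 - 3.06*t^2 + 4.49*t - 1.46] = -6.33*t^2 - 6.12*t + 4.49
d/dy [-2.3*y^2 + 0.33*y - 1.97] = 0.33 - 4.6*y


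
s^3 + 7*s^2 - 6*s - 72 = (s - 3)*(s + 4)*(s + 6)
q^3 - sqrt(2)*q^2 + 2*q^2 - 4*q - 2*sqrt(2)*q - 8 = (q + 2)*(q - 2*sqrt(2))*(q + sqrt(2))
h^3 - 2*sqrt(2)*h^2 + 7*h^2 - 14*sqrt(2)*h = h*(h + 7)*(h - 2*sqrt(2))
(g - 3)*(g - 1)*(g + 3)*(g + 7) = g^4 + 6*g^3 - 16*g^2 - 54*g + 63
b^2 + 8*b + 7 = (b + 1)*(b + 7)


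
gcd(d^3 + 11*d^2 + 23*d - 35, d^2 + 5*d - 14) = d + 7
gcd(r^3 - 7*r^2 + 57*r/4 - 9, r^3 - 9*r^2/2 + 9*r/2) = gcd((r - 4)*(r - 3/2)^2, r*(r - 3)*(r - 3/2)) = r - 3/2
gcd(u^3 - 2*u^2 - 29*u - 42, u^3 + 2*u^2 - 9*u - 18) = u^2 + 5*u + 6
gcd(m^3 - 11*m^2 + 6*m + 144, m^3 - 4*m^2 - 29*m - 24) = m^2 - 5*m - 24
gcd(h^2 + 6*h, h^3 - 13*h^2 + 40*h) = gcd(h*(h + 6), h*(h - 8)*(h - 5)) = h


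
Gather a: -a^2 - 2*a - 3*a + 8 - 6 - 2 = -a^2 - 5*a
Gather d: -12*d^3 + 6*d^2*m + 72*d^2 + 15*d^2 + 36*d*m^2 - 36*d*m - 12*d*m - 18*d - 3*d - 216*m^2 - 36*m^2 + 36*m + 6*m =-12*d^3 + d^2*(6*m + 87) + d*(36*m^2 - 48*m - 21) - 252*m^2 + 42*m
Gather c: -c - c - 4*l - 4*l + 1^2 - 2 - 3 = -2*c - 8*l - 4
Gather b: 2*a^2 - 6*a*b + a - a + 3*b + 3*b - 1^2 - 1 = 2*a^2 + b*(6 - 6*a) - 2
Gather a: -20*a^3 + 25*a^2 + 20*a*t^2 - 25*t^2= -20*a^3 + 25*a^2 + 20*a*t^2 - 25*t^2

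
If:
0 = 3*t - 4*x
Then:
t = 4*x/3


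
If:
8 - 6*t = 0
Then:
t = 4/3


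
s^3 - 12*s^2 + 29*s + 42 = (s - 7)*(s - 6)*(s + 1)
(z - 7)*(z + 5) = z^2 - 2*z - 35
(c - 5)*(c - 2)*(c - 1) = c^3 - 8*c^2 + 17*c - 10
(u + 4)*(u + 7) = u^2 + 11*u + 28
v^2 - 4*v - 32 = (v - 8)*(v + 4)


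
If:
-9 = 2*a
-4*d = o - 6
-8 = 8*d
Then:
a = -9/2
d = -1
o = 10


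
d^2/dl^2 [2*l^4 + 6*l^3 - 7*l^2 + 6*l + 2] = 24*l^2 + 36*l - 14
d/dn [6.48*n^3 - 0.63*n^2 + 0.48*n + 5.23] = 19.44*n^2 - 1.26*n + 0.48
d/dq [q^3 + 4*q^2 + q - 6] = 3*q^2 + 8*q + 1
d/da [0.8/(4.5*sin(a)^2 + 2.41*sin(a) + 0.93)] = -(7.2*sin(a) + 1.928)*cos(a)/(4.5*sin(a)^2 + 2.41*sin(a) + 0.93)^2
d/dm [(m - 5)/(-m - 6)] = -11/(m + 6)^2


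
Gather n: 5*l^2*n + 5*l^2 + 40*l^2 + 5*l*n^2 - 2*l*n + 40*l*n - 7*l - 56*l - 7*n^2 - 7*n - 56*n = 45*l^2 - 63*l + n^2*(5*l - 7) + n*(5*l^2 + 38*l - 63)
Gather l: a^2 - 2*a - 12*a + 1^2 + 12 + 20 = a^2 - 14*a + 33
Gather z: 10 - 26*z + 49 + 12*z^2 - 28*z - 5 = 12*z^2 - 54*z + 54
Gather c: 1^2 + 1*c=c + 1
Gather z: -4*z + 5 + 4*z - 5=0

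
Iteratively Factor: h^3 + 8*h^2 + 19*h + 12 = (h + 4)*(h^2 + 4*h + 3) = (h + 3)*(h + 4)*(h + 1)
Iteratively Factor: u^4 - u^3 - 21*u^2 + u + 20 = (u + 4)*(u^3 - 5*u^2 - u + 5) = (u - 1)*(u + 4)*(u^2 - 4*u - 5) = (u - 1)*(u + 1)*(u + 4)*(u - 5)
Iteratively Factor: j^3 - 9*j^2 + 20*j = (j - 5)*(j^2 - 4*j) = (j - 5)*(j - 4)*(j)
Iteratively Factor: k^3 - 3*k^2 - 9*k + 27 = (k - 3)*(k^2 - 9) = (k - 3)*(k + 3)*(k - 3)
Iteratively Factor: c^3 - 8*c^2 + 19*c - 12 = (c - 4)*(c^2 - 4*c + 3) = (c - 4)*(c - 3)*(c - 1)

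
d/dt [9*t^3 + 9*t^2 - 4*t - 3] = 27*t^2 + 18*t - 4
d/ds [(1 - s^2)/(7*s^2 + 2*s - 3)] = 2*(-s^2 - 4*s - 1)/(49*s^4 + 28*s^3 - 38*s^2 - 12*s + 9)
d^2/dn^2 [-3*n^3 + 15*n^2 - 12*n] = 30 - 18*n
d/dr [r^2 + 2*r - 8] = 2*r + 2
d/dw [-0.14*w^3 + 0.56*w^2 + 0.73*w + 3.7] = -0.42*w^2 + 1.12*w + 0.73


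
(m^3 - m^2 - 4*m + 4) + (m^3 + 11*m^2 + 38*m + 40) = 2*m^3 + 10*m^2 + 34*m + 44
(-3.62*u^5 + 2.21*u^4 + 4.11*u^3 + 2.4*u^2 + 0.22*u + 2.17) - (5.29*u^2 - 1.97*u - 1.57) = -3.62*u^5 + 2.21*u^4 + 4.11*u^3 - 2.89*u^2 + 2.19*u + 3.74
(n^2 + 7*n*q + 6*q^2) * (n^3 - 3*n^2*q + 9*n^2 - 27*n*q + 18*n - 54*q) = n^5 + 4*n^4*q + 9*n^4 - 15*n^3*q^2 + 36*n^3*q + 18*n^3 - 18*n^2*q^3 - 135*n^2*q^2 + 72*n^2*q - 162*n*q^3 - 270*n*q^2 - 324*q^3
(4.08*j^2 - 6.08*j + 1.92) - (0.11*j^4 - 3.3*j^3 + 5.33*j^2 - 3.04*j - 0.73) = -0.11*j^4 + 3.3*j^3 - 1.25*j^2 - 3.04*j + 2.65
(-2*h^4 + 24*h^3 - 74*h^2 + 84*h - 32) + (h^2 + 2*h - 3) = -2*h^4 + 24*h^3 - 73*h^2 + 86*h - 35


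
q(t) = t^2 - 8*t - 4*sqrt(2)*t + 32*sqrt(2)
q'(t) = 2*t - 8 - 4*sqrt(2)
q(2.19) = 20.14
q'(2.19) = -9.28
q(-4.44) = 125.60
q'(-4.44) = -22.54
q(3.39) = 10.45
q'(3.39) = -6.88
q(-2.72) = 89.80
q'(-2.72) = -19.10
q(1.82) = 23.71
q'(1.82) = -10.02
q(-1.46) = 67.33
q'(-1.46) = -16.58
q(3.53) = 9.51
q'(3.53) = -6.60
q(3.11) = 12.45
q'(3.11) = -7.44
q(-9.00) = 249.17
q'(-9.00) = -31.66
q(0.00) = 45.25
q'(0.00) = -13.66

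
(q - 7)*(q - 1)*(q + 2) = q^3 - 6*q^2 - 9*q + 14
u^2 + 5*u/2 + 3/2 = (u + 1)*(u + 3/2)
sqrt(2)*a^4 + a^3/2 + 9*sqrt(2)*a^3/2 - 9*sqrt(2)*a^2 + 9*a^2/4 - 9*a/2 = a*(a - 3/2)*(a + 6)*(sqrt(2)*a + 1/2)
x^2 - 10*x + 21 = (x - 7)*(x - 3)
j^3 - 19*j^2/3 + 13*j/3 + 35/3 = (j - 5)*(j - 7/3)*(j + 1)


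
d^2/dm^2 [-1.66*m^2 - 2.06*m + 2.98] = -3.32000000000000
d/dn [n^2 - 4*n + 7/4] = 2*n - 4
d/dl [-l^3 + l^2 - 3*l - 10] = -3*l^2 + 2*l - 3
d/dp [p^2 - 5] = 2*p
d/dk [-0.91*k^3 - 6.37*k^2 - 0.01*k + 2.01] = -2.73*k^2 - 12.74*k - 0.01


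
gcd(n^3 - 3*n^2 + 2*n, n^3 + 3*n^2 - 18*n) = n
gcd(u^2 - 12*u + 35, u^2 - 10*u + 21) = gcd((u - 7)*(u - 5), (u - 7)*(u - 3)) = u - 7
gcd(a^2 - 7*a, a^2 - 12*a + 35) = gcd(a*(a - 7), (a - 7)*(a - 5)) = a - 7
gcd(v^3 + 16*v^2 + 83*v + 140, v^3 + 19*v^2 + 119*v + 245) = v^2 + 12*v + 35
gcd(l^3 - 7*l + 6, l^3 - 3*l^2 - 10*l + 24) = l^2 + l - 6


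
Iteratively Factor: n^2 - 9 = (n - 3)*(n + 3)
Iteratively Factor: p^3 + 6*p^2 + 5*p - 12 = (p + 3)*(p^2 + 3*p - 4) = (p + 3)*(p + 4)*(p - 1)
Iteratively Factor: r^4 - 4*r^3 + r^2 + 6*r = (r - 3)*(r^3 - r^2 - 2*r) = r*(r - 3)*(r^2 - r - 2) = r*(r - 3)*(r + 1)*(r - 2)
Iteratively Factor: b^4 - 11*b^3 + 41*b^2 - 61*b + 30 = (b - 1)*(b^3 - 10*b^2 + 31*b - 30) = (b - 5)*(b - 1)*(b^2 - 5*b + 6) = (b - 5)*(b - 3)*(b - 1)*(b - 2)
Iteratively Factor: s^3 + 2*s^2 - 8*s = (s - 2)*(s^2 + 4*s) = (s - 2)*(s + 4)*(s)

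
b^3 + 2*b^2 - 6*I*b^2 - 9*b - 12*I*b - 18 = (b + 2)*(b - 3*I)^2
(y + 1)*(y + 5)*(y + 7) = y^3 + 13*y^2 + 47*y + 35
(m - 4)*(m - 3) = m^2 - 7*m + 12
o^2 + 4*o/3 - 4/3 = (o - 2/3)*(o + 2)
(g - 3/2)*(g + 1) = g^2 - g/2 - 3/2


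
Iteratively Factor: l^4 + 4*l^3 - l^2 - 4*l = (l)*(l^3 + 4*l^2 - l - 4) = l*(l + 4)*(l^2 - 1) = l*(l + 1)*(l + 4)*(l - 1)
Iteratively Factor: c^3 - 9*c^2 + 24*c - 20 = (c - 2)*(c^2 - 7*c + 10) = (c - 5)*(c - 2)*(c - 2)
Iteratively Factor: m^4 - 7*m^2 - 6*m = (m)*(m^3 - 7*m - 6) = m*(m + 2)*(m^2 - 2*m - 3) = m*(m + 1)*(m + 2)*(m - 3)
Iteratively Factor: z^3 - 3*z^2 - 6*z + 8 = (z + 2)*(z^2 - 5*z + 4) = (z - 1)*(z + 2)*(z - 4)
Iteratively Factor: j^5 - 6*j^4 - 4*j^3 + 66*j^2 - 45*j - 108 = (j + 1)*(j^4 - 7*j^3 + 3*j^2 + 63*j - 108) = (j - 3)*(j + 1)*(j^3 - 4*j^2 - 9*j + 36) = (j - 3)*(j + 1)*(j + 3)*(j^2 - 7*j + 12) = (j - 4)*(j - 3)*(j + 1)*(j + 3)*(j - 3)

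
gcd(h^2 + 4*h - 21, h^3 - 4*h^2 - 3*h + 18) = h - 3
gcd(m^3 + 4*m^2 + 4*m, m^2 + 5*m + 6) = m + 2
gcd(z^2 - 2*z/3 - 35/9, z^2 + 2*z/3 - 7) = z - 7/3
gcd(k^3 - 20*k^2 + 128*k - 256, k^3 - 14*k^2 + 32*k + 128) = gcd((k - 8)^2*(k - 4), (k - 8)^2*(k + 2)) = k^2 - 16*k + 64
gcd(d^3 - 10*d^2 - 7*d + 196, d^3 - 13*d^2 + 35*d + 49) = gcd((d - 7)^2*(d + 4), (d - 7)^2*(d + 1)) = d^2 - 14*d + 49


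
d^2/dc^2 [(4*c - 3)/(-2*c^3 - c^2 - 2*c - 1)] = 2*(-4*(4*c - 3)*(3*c^2 + c + 1)^2 + (24*c^2 + 8*c + (4*c - 3)*(6*c + 1) + 8)*(2*c^3 + c^2 + 2*c + 1))/(2*c^3 + c^2 + 2*c + 1)^3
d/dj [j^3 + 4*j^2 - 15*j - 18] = 3*j^2 + 8*j - 15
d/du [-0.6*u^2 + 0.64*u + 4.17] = 0.64 - 1.2*u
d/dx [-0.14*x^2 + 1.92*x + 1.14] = 1.92 - 0.28*x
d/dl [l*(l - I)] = 2*l - I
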